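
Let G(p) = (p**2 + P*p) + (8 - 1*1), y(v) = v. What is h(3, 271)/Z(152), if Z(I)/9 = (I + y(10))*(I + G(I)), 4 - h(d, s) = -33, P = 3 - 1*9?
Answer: 37/32587758 ≈ 1.1354e-6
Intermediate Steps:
P = -6 (P = 3 - 9 = -6)
G(p) = 7 + p**2 - 6*p (G(p) = (p**2 - 6*p) + (8 - 1*1) = (p**2 - 6*p) + (8 - 1) = (p**2 - 6*p) + 7 = 7 + p**2 - 6*p)
h(d, s) = 37 (h(d, s) = 4 - 1*(-33) = 4 + 33 = 37)
Z(I) = 9*(10 + I)*(7 + I**2 - 5*I) (Z(I) = 9*((I + 10)*(I + (7 + I**2 - 6*I))) = 9*((10 + I)*(7 + I**2 - 5*I)) = 9*(10 + I)*(7 + I**2 - 5*I))
h(3, 271)/Z(152) = 37/(630 - 387*152 + 9*152**3 + 45*152**2) = 37/(630 - 58824 + 9*3511808 + 45*23104) = 37/(630 - 58824 + 31606272 + 1039680) = 37/32587758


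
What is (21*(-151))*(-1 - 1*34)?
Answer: 110985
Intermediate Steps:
(21*(-151))*(-1 - 1*34) = -3171*(-1 - 34) = -3171*(-35) = 110985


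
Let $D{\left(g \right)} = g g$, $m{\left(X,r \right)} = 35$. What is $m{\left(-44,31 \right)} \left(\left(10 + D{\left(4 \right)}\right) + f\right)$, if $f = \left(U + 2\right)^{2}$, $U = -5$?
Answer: $1225$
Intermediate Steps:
$D{\left(g \right)} = g^{2}$
$f = 9$ ($f = \left(-5 + 2\right)^{2} = \left(-3\right)^{2} = 9$)
$m{\left(-44,31 \right)} \left(\left(10 + D{\left(4 \right)}\right) + f\right) = 35 \left(\left(10 + 4^{2}\right) + 9\right) = 35 \left(\left(10 + 16\right) + 9\right) = 35 \left(26 + 9\right) = 35 \cdot 35 = 1225$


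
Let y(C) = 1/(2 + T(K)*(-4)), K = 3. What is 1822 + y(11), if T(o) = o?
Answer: 18219/10 ≈ 1821.9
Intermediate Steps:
y(C) = -⅒ (y(C) = 1/(2 + 3*(-4)) = 1/(2 - 12) = 1/(-10) = -⅒)
1822 + y(11) = 1822 - ⅒ = 18219/10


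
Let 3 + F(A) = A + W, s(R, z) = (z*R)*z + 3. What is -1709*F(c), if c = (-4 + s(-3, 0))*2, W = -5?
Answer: 17090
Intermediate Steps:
s(R, z) = 3 + R*z**2 (s(R, z) = (R*z)*z + 3 = R*z**2 + 3 = 3 + R*z**2)
c = -2 (c = (-4 + (3 - 3*0**2))*2 = (-4 + (3 - 3*0))*2 = (-4 + (3 + 0))*2 = (-4 + 3)*2 = -1*2 = -2)
F(A) = -8 + A (F(A) = -3 + (A - 5) = -3 + (-5 + A) = -8 + A)
-1709*F(c) = -1709*(-8 - 2) = -1709*(-10) = 17090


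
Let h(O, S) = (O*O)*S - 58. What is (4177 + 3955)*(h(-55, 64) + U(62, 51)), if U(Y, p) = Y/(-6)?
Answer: 4721398540/3 ≈ 1.5738e+9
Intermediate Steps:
U(Y, p) = -Y/6 (U(Y, p) = Y*(-⅙) = -Y/6)
h(O, S) = -58 + S*O² (h(O, S) = O²*S - 58 = S*O² - 58 = -58 + S*O²)
(4177 + 3955)*(h(-55, 64) + U(62, 51)) = (4177 + 3955)*((-58 + 64*(-55)²) - ⅙*62) = 8132*((-58 + 64*3025) - 31/3) = 8132*((-58 + 193600) - 31/3) = 8132*(193542 - 31/3) = 8132*(580595/3) = 4721398540/3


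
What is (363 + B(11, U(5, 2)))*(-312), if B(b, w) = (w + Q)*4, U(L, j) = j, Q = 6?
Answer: -123240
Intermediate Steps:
B(b, w) = 24 + 4*w (B(b, w) = (w + 6)*4 = (6 + w)*4 = 24 + 4*w)
(363 + B(11, U(5, 2)))*(-312) = (363 + (24 + 4*2))*(-312) = (363 + (24 + 8))*(-312) = (363 + 32)*(-312) = 395*(-312) = -123240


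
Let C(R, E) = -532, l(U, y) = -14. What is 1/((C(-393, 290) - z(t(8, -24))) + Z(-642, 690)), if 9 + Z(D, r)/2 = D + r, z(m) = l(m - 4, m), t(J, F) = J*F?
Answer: -1/440 ≈ -0.0022727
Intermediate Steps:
t(J, F) = F*J
z(m) = -14
Z(D, r) = -18 + 2*D + 2*r (Z(D, r) = -18 + 2*(D + r) = -18 + (2*D + 2*r) = -18 + 2*D + 2*r)
1/((C(-393, 290) - z(t(8, -24))) + Z(-642, 690)) = 1/((-532 - 1*(-14)) + (-18 + 2*(-642) + 2*690)) = 1/((-532 + 14) + (-18 - 1284 + 1380)) = 1/(-518 + 78) = 1/(-440) = -1/440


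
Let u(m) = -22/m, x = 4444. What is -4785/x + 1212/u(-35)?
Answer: 8564055/4444 ≈ 1927.1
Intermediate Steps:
-4785/x + 1212/u(-35) = -4785/4444 + 1212/((-22/(-35))) = -4785*1/4444 + 1212/((-22*(-1/35))) = -435/404 + 1212/(22/35) = -435/404 + 1212*(35/22) = -435/404 + 21210/11 = 8564055/4444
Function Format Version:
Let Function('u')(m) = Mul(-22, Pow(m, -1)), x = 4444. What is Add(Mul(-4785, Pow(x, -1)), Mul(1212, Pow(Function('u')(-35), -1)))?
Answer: Rational(8564055, 4444) ≈ 1927.1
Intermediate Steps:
Add(Mul(-4785, Pow(x, -1)), Mul(1212, Pow(Function('u')(-35), -1))) = Add(Mul(-4785, Pow(4444, -1)), Mul(1212, Pow(Mul(-22, Pow(-35, -1)), -1))) = Add(Mul(-4785, Rational(1, 4444)), Mul(1212, Pow(Mul(-22, Rational(-1, 35)), -1))) = Add(Rational(-435, 404), Mul(1212, Pow(Rational(22, 35), -1))) = Add(Rational(-435, 404), Mul(1212, Rational(35, 22))) = Add(Rational(-435, 404), Rational(21210, 11)) = Rational(8564055, 4444)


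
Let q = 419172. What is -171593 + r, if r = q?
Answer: 247579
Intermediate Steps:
r = 419172
-171593 + r = -171593 + 419172 = 247579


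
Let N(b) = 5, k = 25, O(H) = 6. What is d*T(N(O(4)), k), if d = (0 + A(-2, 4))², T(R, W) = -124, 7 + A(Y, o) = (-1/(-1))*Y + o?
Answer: -3100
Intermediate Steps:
A(Y, o) = -7 + Y + o (A(Y, o) = -7 + ((-1/(-1))*Y + o) = -7 + ((-1*(-1))*Y + o) = -7 + (1*Y + o) = -7 + (Y + o) = -7 + Y + o)
d = 25 (d = (0 + (-7 - 2 + 4))² = (0 - 5)² = (-5)² = 25)
d*T(N(O(4)), k) = 25*(-124) = -3100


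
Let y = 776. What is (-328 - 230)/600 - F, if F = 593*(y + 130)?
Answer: -53725893/100 ≈ -5.3726e+5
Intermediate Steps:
F = 537258 (F = 593*(776 + 130) = 593*906 = 537258)
(-328 - 230)/600 - F = (-328 - 230)/600 - 1*537258 = (1/600)*(-558) - 537258 = -93/100 - 537258 = -53725893/100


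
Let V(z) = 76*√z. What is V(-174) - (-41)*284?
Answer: 11644 + 76*I*√174 ≈ 11644.0 + 1002.5*I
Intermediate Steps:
V(-174) - (-41)*284 = 76*√(-174) - (-41)*284 = 76*(I*√174) - 1*(-11644) = 76*I*√174 + 11644 = 11644 + 76*I*√174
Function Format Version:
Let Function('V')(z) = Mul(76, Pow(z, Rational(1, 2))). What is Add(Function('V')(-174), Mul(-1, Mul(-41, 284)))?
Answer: Add(11644, Mul(76, I, Pow(174, Rational(1, 2)))) ≈ Add(11644., Mul(1002.5, I))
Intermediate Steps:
Add(Function('V')(-174), Mul(-1, Mul(-41, 284))) = Add(Mul(76, Pow(-174, Rational(1, 2))), Mul(-1, Mul(-41, 284))) = Add(Mul(76, Mul(I, Pow(174, Rational(1, 2)))), Mul(-1, -11644)) = Add(Mul(76, I, Pow(174, Rational(1, 2))), 11644) = Add(11644, Mul(76, I, Pow(174, Rational(1, 2))))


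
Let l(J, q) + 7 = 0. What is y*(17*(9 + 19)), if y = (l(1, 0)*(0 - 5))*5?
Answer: 83300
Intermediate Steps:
l(J, q) = -7 (l(J, q) = -7 + 0 = -7)
y = 175 (y = -7*(0 - 5)*5 = -7*(-5)*5 = 35*5 = 175)
y*(17*(9 + 19)) = 175*(17*(9 + 19)) = 175*(17*28) = 175*476 = 83300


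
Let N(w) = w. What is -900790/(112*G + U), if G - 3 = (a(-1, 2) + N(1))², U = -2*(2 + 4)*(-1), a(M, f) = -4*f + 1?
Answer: -90079/438 ≈ -205.66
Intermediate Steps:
a(M, f) = 1 - 4*f
U = 12 (U = -12*(-1) = -2*(-6) = 12)
G = 39 (G = 3 + ((1 - 4*2) + 1)² = 3 + ((1 - 8) + 1)² = 3 + (-7 + 1)² = 3 + (-6)² = 3 + 36 = 39)
-900790/(112*G + U) = -900790/(112*39 + 12) = -900790/(4368 + 12) = -900790/4380 = -900790*1/4380 = -90079/438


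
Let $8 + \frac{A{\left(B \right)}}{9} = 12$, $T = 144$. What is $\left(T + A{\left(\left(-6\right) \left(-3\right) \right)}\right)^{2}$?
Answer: $32400$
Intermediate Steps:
$A{\left(B \right)} = 36$ ($A{\left(B \right)} = -72 + 9 \cdot 12 = -72 + 108 = 36$)
$\left(T + A{\left(\left(-6\right) \left(-3\right) \right)}\right)^{2} = \left(144 + 36\right)^{2} = 180^{2} = 32400$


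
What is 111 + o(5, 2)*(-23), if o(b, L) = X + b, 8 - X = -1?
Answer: -211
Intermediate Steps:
X = 9 (X = 8 - 1*(-1) = 8 + 1 = 9)
o(b, L) = 9 + b
111 + o(5, 2)*(-23) = 111 + (9 + 5)*(-23) = 111 + 14*(-23) = 111 - 322 = -211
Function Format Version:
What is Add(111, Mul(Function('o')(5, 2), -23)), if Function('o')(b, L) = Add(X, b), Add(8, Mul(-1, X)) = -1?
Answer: -211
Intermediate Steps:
X = 9 (X = Add(8, Mul(-1, -1)) = Add(8, 1) = 9)
Function('o')(b, L) = Add(9, b)
Add(111, Mul(Function('o')(5, 2), -23)) = Add(111, Mul(Add(9, 5), -23)) = Add(111, Mul(14, -23)) = Add(111, -322) = -211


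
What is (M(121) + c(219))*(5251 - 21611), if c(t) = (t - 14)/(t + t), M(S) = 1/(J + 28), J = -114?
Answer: -70315280/9417 ≈ -7466.8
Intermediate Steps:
M(S) = -1/86 (M(S) = 1/(-114 + 28) = 1/(-86) = -1/86)
c(t) = (-14 + t)/(2*t) (c(t) = (-14 + t)/((2*t)) = (-14 + t)*(1/(2*t)) = (-14 + t)/(2*t))
(M(121) + c(219))*(5251 - 21611) = (-1/86 + (1/2)*(-14 + 219)/219)*(5251 - 21611) = (-1/86 + (1/2)*(1/219)*205)*(-16360) = (-1/86 + 205/438)*(-16360) = (4298/9417)*(-16360) = -70315280/9417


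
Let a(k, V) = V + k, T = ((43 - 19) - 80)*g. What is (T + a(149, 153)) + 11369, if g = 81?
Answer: 7135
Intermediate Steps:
T = -4536 (T = ((43 - 19) - 80)*81 = (24 - 80)*81 = -56*81 = -4536)
(T + a(149, 153)) + 11369 = (-4536 + (153 + 149)) + 11369 = (-4536 + 302) + 11369 = -4234 + 11369 = 7135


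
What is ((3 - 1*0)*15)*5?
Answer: 225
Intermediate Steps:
((3 - 1*0)*15)*5 = ((3 + 0)*15)*5 = (3*15)*5 = 45*5 = 225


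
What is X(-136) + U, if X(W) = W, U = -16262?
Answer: -16398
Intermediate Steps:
X(-136) + U = -136 - 16262 = -16398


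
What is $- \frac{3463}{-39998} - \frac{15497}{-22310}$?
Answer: $\frac{174277134}{223088845} \approx 0.7812$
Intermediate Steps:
$- \frac{3463}{-39998} - \frac{15497}{-22310} = \left(-3463\right) \left(- \frac{1}{39998}\right) - - \frac{15497}{22310} = \frac{3463}{39998} + \frac{15497}{22310} = \frac{174277134}{223088845}$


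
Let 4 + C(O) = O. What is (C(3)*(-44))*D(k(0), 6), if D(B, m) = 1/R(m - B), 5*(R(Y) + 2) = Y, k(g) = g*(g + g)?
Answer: -55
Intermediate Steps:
C(O) = -4 + O
k(g) = 2*g**2 (k(g) = g*(2*g) = 2*g**2)
R(Y) = -2 + Y/5
D(B, m) = 1/(-2 - B/5 + m/5) (D(B, m) = 1/(-2 + (m - B)/5) = 1/(-2 + (-B/5 + m/5)) = 1/(-2 - B/5 + m/5))
(C(3)*(-44))*D(k(0), 6) = ((-4 + 3)*(-44))*(5/(-10 + 6 - 2*0**2)) = (-1*(-44))*(5/(-10 + 6 - 2*0)) = 44*(5/(-10 + 6 - 1*0)) = 44*(5/(-10 + 6 + 0)) = 44*(5/(-4)) = 44*(5*(-1/4)) = 44*(-5/4) = -55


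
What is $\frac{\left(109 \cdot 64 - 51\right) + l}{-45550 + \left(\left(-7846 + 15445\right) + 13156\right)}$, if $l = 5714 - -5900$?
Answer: $- \frac{18539}{24795} \approx -0.74769$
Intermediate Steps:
$l = 11614$ ($l = 5714 + 5900 = 11614$)
$\frac{\left(109 \cdot 64 - 51\right) + l}{-45550 + \left(\left(-7846 + 15445\right) + 13156\right)} = \frac{\left(109 \cdot 64 - 51\right) + 11614}{-45550 + \left(\left(-7846 + 15445\right) + 13156\right)} = \frac{\left(6976 - 51\right) + 11614}{-45550 + \left(7599 + 13156\right)} = \frac{6925 + 11614}{-45550 + 20755} = \frac{18539}{-24795} = 18539 \left(- \frac{1}{24795}\right) = - \frac{18539}{24795}$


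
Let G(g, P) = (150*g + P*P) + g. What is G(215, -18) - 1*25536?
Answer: 7253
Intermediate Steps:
G(g, P) = P² + 151*g (G(g, P) = (150*g + P²) + g = (P² + 150*g) + g = P² + 151*g)
G(215, -18) - 1*25536 = ((-18)² + 151*215) - 1*25536 = (324 + 32465) - 25536 = 32789 - 25536 = 7253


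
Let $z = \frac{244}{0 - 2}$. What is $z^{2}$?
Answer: $14884$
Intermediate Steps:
$z = -122$ ($z = \frac{244}{-2} = 244 \left(- \frac{1}{2}\right) = -122$)
$z^{2} = \left(-122\right)^{2} = 14884$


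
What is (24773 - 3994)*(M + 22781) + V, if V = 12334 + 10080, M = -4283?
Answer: 384392356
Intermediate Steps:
V = 22414
(24773 - 3994)*(M + 22781) + V = (24773 - 3994)*(-4283 + 22781) + 22414 = 20779*18498 + 22414 = 384369942 + 22414 = 384392356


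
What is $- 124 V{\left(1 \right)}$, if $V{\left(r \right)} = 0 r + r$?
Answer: $-124$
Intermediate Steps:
$V{\left(r \right)} = r$ ($V{\left(r \right)} = 0 + r = r$)
$- 124 V{\left(1 \right)} = \left(-124\right) 1 = -124$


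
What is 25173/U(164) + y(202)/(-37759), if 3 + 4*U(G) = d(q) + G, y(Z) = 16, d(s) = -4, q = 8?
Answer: 3802026716/5928163 ≈ 641.35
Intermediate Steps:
U(G) = -7/4 + G/4 (U(G) = -¾ + (-4 + G)/4 = -¾ + (-1 + G/4) = -7/4 + G/4)
25173/U(164) + y(202)/(-37759) = 25173/(-7/4 + (¼)*164) + 16/(-37759) = 25173/(-7/4 + 41) + 16*(-1/37759) = 25173/(157/4) - 16/37759 = 25173*(4/157) - 16/37759 = 100692/157 - 16/37759 = 3802026716/5928163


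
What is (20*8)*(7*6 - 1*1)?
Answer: 6560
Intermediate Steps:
(20*8)*(7*6 - 1*1) = 160*(42 - 1) = 160*41 = 6560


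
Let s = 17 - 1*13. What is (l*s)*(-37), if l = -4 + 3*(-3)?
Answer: 1924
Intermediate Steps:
l = -13 (l = -4 - 9 = -13)
s = 4 (s = 17 - 13 = 4)
(l*s)*(-37) = -13*4*(-37) = -52*(-37) = 1924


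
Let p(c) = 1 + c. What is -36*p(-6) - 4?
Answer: 176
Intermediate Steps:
-36*p(-6) - 4 = -36*(1 - 6) - 4 = -36*(-5) - 4 = 180 - 4 = 176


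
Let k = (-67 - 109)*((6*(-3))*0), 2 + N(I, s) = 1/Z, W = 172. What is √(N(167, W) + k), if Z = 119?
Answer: I*√28203/119 ≈ 1.4112*I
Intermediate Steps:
N(I, s) = -237/119 (N(I, s) = -2 + 1/119 = -237/119)
k = 0 (k = -(-3168)*0 = -176*0 = 0)
√(N(167, W) + k) = √(-237/119 + 0) = √(-237/119) = I*√28203/119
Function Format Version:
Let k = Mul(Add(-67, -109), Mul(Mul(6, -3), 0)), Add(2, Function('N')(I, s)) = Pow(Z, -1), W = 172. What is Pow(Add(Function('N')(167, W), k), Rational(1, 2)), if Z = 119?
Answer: Mul(Rational(1, 119), I, Pow(28203, Rational(1, 2))) ≈ Mul(1.4112, I)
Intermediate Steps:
Function('N')(I, s) = Rational(-237, 119) (Function('N')(I, s) = Add(-2, Pow(119, -1)) = Add(-2, Rational(1, 119)) = Rational(-237, 119))
k = 0 (k = Mul(-176, Mul(-18, 0)) = Mul(-176, 0) = 0)
Pow(Add(Function('N')(167, W), k), Rational(1, 2)) = Pow(Add(Rational(-237, 119), 0), Rational(1, 2)) = Pow(Rational(-237, 119), Rational(1, 2)) = Mul(Rational(1, 119), I, Pow(28203, Rational(1, 2)))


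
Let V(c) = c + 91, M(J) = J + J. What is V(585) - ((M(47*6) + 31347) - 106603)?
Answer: 75368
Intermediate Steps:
M(J) = 2*J
V(c) = 91 + c
V(585) - ((M(47*6) + 31347) - 106603) = (91 + 585) - ((2*(47*6) + 31347) - 106603) = 676 - ((2*282 + 31347) - 106603) = 676 - ((564 + 31347) - 106603) = 676 - (31911 - 106603) = 676 - 1*(-74692) = 676 + 74692 = 75368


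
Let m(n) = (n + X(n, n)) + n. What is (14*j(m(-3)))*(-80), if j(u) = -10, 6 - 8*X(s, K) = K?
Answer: 11200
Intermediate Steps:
X(s, K) = ¾ - K/8
m(n) = ¾ + 15*n/8 (m(n) = (n + (¾ - n/8)) + n = (¾ + 7*n/8) + n = ¾ + 15*n/8)
(14*j(m(-3)))*(-80) = (14*(-10))*(-80) = -140*(-80) = 11200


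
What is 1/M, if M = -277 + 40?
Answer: -1/237 ≈ -0.0042194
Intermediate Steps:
M = -237
1/M = 1/(-237) = -1/237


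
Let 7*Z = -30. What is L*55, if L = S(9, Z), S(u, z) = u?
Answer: 495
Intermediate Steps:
Z = -30/7 (Z = (⅐)*(-30) = -30/7 ≈ -4.2857)
L = 9
L*55 = 9*55 = 495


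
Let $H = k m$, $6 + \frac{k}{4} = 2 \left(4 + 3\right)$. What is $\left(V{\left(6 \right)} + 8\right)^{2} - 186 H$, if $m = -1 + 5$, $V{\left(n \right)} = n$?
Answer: $-23612$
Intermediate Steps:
$k = 32$ ($k = -24 + 4 \cdot 2 \left(4 + 3\right) = -24 + 4 \cdot 2 \cdot 7 = -24 + 4 \cdot 14 = -24 + 56 = 32$)
$m = 4$
$H = 128$ ($H = 32 \cdot 4 = 128$)
$\left(V{\left(6 \right)} + 8\right)^{2} - 186 H = \left(6 + 8\right)^{2} - 23808 = 14^{2} - 23808 = 196 - 23808 = -23612$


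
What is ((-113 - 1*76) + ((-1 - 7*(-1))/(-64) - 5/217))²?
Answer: 1724565153529/48219136 ≈ 35765.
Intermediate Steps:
((-113 - 1*76) + ((-1 - 7*(-1))/(-64) - 5/217))² = ((-113 - 76) + ((-1 + 7)*(-1/64) - 5*1/217))² = (-189 + (6*(-1/64) - 5/217))² = (-189 + (-3/32 - 5/217))² = (-189 - 811/6944)² = (-1313227/6944)² = 1724565153529/48219136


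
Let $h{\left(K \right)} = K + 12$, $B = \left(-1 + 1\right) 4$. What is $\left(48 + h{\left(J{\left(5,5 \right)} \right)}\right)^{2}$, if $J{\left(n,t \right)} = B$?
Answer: $3600$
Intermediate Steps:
$B = 0$ ($B = 0 \cdot 4 = 0$)
$J{\left(n,t \right)} = 0$
$h{\left(K \right)} = 12 + K$
$\left(48 + h{\left(J{\left(5,5 \right)} \right)}\right)^{2} = \left(48 + \left(12 + 0\right)\right)^{2} = \left(48 + 12\right)^{2} = 60^{2} = 3600$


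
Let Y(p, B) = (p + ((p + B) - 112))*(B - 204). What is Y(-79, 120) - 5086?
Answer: 7514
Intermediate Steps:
Y(p, B) = (-204 + B)*(-112 + B + 2*p) (Y(p, B) = (p + ((B + p) - 112))*(-204 + B) = (p + (-112 + B + p))*(-204 + B) = (-112 + B + 2*p)*(-204 + B) = (-204 + B)*(-112 + B + 2*p))
Y(-79, 120) - 5086 = (22848 + 120² - 408*(-79) - 316*120 + 2*120*(-79)) - 5086 = (22848 + 14400 + 32232 - 37920 - 18960) - 5086 = 12600 - 5086 = 7514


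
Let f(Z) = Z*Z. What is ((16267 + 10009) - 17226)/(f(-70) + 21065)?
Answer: 1810/5193 ≈ 0.34855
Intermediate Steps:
f(Z) = Z²
((16267 + 10009) - 17226)/(f(-70) + 21065) = ((16267 + 10009) - 17226)/((-70)² + 21065) = (26276 - 17226)/(4900 + 21065) = 9050/25965 = 9050*(1/25965) = 1810/5193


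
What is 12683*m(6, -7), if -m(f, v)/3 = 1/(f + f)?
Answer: -12683/4 ≈ -3170.8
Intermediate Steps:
m(f, v) = -3/(2*f) (m(f, v) = -3/(f + f) = -3*1/(2*f) = -3/(2*f))
12683*m(6, -7) = 12683*(-3/2/6) = 12683*(-3/2*⅙) = 12683*(-¼) = -12683/4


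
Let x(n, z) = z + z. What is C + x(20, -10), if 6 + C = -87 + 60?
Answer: -53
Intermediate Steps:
x(n, z) = 2*z
C = -33 (C = -6 + (-87 + 60) = -6 - 27 = -33)
C + x(20, -10) = -33 + 2*(-10) = -33 - 20 = -53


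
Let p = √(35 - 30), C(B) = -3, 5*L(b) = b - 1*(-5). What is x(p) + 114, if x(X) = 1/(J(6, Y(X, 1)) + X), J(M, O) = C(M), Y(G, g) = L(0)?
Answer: 453/4 - √5/4 ≈ 112.69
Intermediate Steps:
L(b) = 1 + b/5 (L(b) = (b - 1*(-5))/5 = (b + 5)/5 = (5 + b)/5 = 1 + b/5)
Y(G, g) = 1 (Y(G, g) = 1 + (⅕)*0 = 1 + 0 = 1)
J(M, O) = -3
p = √5 ≈ 2.2361
x(X) = 1/(-3 + X)
x(p) + 114 = 1/(-3 + √5) + 114 = 114 + 1/(-3 + √5)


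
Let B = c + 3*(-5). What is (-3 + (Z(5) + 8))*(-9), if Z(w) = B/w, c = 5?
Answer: -27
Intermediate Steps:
B = -10 (B = 5 + 3*(-5) = 5 - 15 = -10)
Z(w) = -10/w
(-3 + (Z(5) + 8))*(-9) = (-3 + (-10/5 + 8))*(-9) = (-3 + (-10*⅕ + 8))*(-9) = (-3 + (-2 + 8))*(-9) = (-3 + 6)*(-9) = 3*(-9) = -27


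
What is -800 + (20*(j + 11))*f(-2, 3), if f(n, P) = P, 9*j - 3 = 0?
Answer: -120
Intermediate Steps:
j = 1/3 (j = 1/3 + (1/9)*0 = 1/3 + 0 = 1/3 ≈ 0.33333)
-800 + (20*(j + 11))*f(-2, 3) = -800 + (20*(1/3 + 11))*3 = -800 + (20*(34/3))*3 = -800 + (680/3)*3 = -800 + 680 = -120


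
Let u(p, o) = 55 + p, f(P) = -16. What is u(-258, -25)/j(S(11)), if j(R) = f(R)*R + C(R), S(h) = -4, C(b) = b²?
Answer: -203/80 ≈ -2.5375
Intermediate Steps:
j(R) = R² - 16*R (j(R) = -16*R + R² = R² - 16*R)
u(-258, -25)/j(S(11)) = (55 - 258)/((-4*(-16 - 4))) = -203/((-4*(-20))) = -203/80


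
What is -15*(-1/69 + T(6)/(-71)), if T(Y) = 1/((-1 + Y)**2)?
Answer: 1844/8165 ≈ 0.22584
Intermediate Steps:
T(Y) = (-1 + Y)**(-2)
-15*(-1/69 + T(6)/(-71)) = -15*(-1/69 + 1/((-1 + 6)**2*(-71))) = -15*(-1*1/69 - 1/71/5**2) = -15*(-1/69 + (1/25)*(-1/71)) = -15*(-1/69 - 1/1775) = -15*(-1844/122475) = 1844/8165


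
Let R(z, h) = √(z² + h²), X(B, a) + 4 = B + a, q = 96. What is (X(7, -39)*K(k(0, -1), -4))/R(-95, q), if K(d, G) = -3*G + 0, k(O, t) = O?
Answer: -432*√18241/18241 ≈ -3.1986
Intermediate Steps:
K(d, G) = -3*G
X(B, a) = -4 + B + a (X(B, a) = -4 + (B + a) = -4 + B + a)
R(z, h) = √(h² + z²)
(X(7, -39)*K(k(0, -1), -4))/R(-95, q) = ((-4 + 7 - 39)*(-3*(-4)))/(√(96² + (-95)²)) = (-36*12)/(√(9216 + 9025)) = -432*√18241/18241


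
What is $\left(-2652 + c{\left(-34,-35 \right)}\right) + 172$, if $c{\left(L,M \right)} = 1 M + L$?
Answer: $-2549$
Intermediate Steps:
$c{\left(L,M \right)} = L + M$ ($c{\left(L,M \right)} = M + L = L + M$)
$\left(-2652 + c{\left(-34,-35 \right)}\right) + 172 = \left(-2652 - 69\right) + 172 = -2721 + 172 = -2549$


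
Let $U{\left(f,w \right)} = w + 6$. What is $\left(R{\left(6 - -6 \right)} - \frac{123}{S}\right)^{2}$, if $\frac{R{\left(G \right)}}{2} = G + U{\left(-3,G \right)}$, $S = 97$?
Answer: $\frac{32455809}{9409} \approx 3449.4$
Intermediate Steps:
$U{\left(f,w \right)} = 6 + w$
$R{\left(G \right)} = 12 + 4 G$ ($R{\left(G \right)} = 2 \left(G + \left(6 + G\right)\right) = 2 \left(6 + 2 G\right) = 12 + 4 G$)
$\left(R{\left(6 - -6 \right)} - \frac{123}{S}\right)^{2} = \left(\left(12 + 4 \left(6 - -6\right)\right) - \frac{123}{97}\right)^{2} = \left(\left(12 + 4 \left(6 + 6\right)\right) - \frac{123}{97}\right)^{2} = \left(\left(12 + 4 \cdot 12\right) - \frac{123}{97}\right)^{2} = \left(\left(12 + 48\right) - \frac{123}{97}\right)^{2} = \left(60 - \frac{123}{97}\right)^{2} = \left(\frac{5697}{97}\right)^{2} = \frac{32455809}{9409}$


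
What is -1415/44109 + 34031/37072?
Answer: 1448616499/1635208848 ≈ 0.88589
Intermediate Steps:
-1415/44109 + 34031/37072 = 1448616499/1635208848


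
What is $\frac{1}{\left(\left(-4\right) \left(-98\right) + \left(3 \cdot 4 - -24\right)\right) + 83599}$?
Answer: $\frac{1}{84027} \approx 1.1901 \cdot 10^{-5}$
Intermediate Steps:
$\frac{1}{\left(\left(-4\right) \left(-98\right) + \left(3 \cdot 4 - -24\right)\right) + 83599} = \frac{1}{\left(392 + \left(12 + 24\right)\right) + 83599} = \frac{1}{\left(392 + 36\right) + 83599} = \frac{1}{428 + 83599} = \frac{1}{84027}$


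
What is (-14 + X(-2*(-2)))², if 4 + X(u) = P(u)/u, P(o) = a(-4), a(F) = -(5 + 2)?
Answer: 6241/16 ≈ 390.06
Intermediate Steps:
a(F) = -7 (a(F) = -1*7 = -7)
P(o) = -7
X(u) = -4 - 7/u
(-14 + X(-2*(-2)))² = (-14 + (-4 - 7/((-2*(-2)))))² = (-14 + (-4 - 7/4))² = (-14 - 23/4)² = (-79/4)² = 6241/16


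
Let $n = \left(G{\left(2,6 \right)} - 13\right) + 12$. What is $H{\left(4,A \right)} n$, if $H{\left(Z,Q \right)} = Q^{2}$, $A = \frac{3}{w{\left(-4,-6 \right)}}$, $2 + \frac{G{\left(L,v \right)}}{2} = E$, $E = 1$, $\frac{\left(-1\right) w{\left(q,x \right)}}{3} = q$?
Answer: $- \frac{3}{16} \approx -0.1875$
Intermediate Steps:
$w{\left(q,x \right)} = - 3 q$
$G{\left(L,v \right)} = -2$ ($G{\left(L,v \right)} = -4 + 2 \cdot 1 = -4 + 2 = -2$)
$A = \frac{1}{4}$ ($A = \frac{3}{\left(-3\right) \left(-4\right)} = \frac{3}{12} = 3 \cdot \frac{1}{12} = \frac{1}{4} \approx 0.25$)
$n = -3$ ($n = \left(-2 - 13\right) + 12 = -15 + 12 = -3$)
$H{\left(4,A \right)} n = \left(\frac{1}{4}\right)^{2} \left(-3\right) = \frac{1}{16} \left(-3\right) = - \frac{3}{16}$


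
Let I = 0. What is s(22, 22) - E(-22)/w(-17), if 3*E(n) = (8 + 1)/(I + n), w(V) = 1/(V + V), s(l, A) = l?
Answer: 191/11 ≈ 17.364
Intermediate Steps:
w(V) = 1/(2*V)
E(n) = 3/n (E(n) = ((8 + 1)/(0 + n))/3 = (9/n)/3 = 3/n)
s(22, 22) - E(-22)/w(-17) = 22 - 3/(-22)/((½)/(-17)) = 22 - 3*(-1/22)/((½)*(-1/17)) = 22 - (-3)/(22*(-1/34)) = 22 - (-3)*(-34)/22 = 22 - 1*51/11 = 22 - 51/11 = 191/11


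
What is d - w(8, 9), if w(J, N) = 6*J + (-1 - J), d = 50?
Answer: 11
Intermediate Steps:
w(J, N) = -1 + 5*J
d - w(8, 9) = 50 - (-1 + 5*8) = 50 - (-1 + 40) = 50 - 1*39 = 50 - 39 = 11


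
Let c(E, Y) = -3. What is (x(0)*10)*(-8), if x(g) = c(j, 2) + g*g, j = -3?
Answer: 240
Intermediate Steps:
x(g) = -3 + g² (x(g) = -3 + g*g = -3 + g²)
(x(0)*10)*(-8) = ((-3 + 0²)*10)*(-8) = ((-3 + 0)*10)*(-8) = -3*10*(-8) = -30*(-8) = 240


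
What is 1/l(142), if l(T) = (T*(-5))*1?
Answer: -1/710 ≈ -0.0014085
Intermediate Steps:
l(T) = -5*T (l(T) = -5*T*1 = -5*T)
1/l(142) = 1/(-5*142) = 1/(-710) = -1/710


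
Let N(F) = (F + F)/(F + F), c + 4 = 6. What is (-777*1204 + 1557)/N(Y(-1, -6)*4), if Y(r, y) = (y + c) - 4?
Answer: -933951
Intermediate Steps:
c = 2 (c = -4 + 6 = 2)
Y(r, y) = -2 + y (Y(r, y) = (y + 2) - 4 = (2 + y) - 4 = -2 + y)
N(F) = 1 (N(F) = (2*F)/((2*F)) = (2*F)*(1/(2*F)) = 1)
(-777*1204 + 1557)/N(Y(-1, -6)*4) = (-777*1204 + 1557)/1 = (-935508 + 1557)*1 = -933951*1 = -933951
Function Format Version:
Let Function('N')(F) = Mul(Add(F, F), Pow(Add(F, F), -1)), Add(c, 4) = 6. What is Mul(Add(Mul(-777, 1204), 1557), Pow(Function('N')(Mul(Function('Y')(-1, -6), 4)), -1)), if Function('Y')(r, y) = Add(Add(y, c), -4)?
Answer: -933951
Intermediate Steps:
c = 2 (c = Add(-4, 6) = 2)
Function('Y')(r, y) = Add(-2, y) (Function('Y')(r, y) = Add(Add(y, 2), -4) = Add(Add(2, y), -4) = Add(-2, y))
Function('N')(F) = 1 (Function('N')(F) = Mul(Mul(2, F), Pow(Mul(2, F), -1)) = Mul(Mul(2, F), Mul(Rational(1, 2), Pow(F, -1))) = 1)
Mul(Add(Mul(-777, 1204), 1557), Pow(Function('N')(Mul(Function('Y')(-1, -6), 4)), -1)) = Mul(Add(Mul(-777, 1204), 1557), Pow(1, -1)) = Mul(Add(-935508, 1557), 1) = Mul(-933951, 1) = -933951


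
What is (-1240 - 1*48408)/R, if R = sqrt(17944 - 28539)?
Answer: 49648*I*sqrt(10595)/10595 ≈ 482.34*I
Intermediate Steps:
R = I*sqrt(10595) (R = sqrt(-10595) = I*sqrt(10595) ≈ 102.93*I)
(-1240 - 1*48408)/R = (-1240 - 1*48408)/((I*sqrt(10595))) = (-1240 - 48408)*(-I*sqrt(10595)/10595) = -(-49648)*I*sqrt(10595)/10595 = 49648*I*sqrt(10595)/10595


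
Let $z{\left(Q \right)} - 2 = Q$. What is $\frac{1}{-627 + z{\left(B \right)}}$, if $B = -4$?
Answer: $- \frac{1}{629} \approx -0.0015898$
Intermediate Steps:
$z{\left(Q \right)} = 2 + Q$
$\frac{1}{-627 + z{\left(B \right)}} = \frac{1}{-627 + \left(2 - 4\right)} = \frac{1}{-627 - 2} = \frac{1}{-629} = - \frac{1}{629}$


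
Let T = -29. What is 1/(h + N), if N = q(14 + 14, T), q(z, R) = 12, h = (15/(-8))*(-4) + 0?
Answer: 2/39 ≈ 0.051282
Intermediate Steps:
h = 15/2 (h = (15*(-⅛))*(-4) + 0 = -15/8*(-4) + 0 = 15/2 + 0 = 15/2 ≈ 7.5000)
N = 12
1/(h + N) = 1/(15/2 + 12) = 1/(39/2) = 2/39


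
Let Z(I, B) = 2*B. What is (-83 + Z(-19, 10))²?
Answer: 3969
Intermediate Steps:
(-83 + Z(-19, 10))² = (-83 + 2*10)² = (-83 + 20)² = (-63)² = 3969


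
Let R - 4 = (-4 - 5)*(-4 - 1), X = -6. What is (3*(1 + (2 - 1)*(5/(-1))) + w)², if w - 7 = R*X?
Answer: 89401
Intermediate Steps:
R = 49 (R = 4 + (-4 - 5)*(-4 - 1) = 4 - 9*(-5) = 4 + 45 = 49)
w = -287 (w = 7 + 49*(-6) = 7 - 294 = -287)
(3*(1 + (2 - 1)*(5/(-1))) + w)² = (3*(1 + (2 - 1)*(5/(-1))) - 287)² = (3*(1 + 1*(5*(-1))) - 287)² = (3*(1 + 1*(-5)) - 287)² = (3*(1 - 5) - 287)² = (3*(-4) - 287)² = (-12 - 287)² = (-299)² = 89401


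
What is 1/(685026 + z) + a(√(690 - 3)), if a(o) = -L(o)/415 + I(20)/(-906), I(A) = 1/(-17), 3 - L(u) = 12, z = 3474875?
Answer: 578369907563/26589380008830 ≈ 0.021752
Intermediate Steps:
L(u) = -9 (L(u) = 3 - 1*12 = 3 - 12 = -9)
I(A) = -1/17
a(o) = 139033/6391830 (a(o) = -1*(-9)/415 - 1/17/(-906) = 9*(1/415) - 1/17*(-1/906) = 9/415 + 1/15402 = 139033/6391830)
1/(685026 + z) + a(√(690 - 3)) = 1/(685026 + 3474875) + 139033/6391830 = 1/4159901 + 139033/6391830 = 578369907563/26589380008830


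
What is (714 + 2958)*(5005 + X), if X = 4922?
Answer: 36451944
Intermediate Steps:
(714 + 2958)*(5005 + X) = (714 + 2958)*(5005 + 4922) = 3672*9927 = 36451944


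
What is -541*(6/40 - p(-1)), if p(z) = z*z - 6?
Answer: -55723/20 ≈ -2786.1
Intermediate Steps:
p(z) = -6 + z² (p(z) = z² - 6 = -6 + z²)
-541*(6/40 - p(-1)) = -541*(6/40 - (-6 + (-1)²)) = -541*(6*(1/40) - (-6 + 1)) = -541*(3/20 - 1*(-5)) = -541*(3/20 + 5) = -541*103/20 = -55723/20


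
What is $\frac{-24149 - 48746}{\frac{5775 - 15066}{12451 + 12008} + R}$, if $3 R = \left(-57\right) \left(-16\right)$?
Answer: $- \frac{118862587}{495083} \approx -240.09$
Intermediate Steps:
$R = 304$ ($R = \frac{\left(-57\right) \left(-16\right)}{3} = \frac{1}{3} \cdot 912 = 304$)
$\frac{-24149 - 48746}{\frac{5775 - 15066}{12451 + 12008} + R} = \frac{-24149 - 48746}{\frac{5775 - 15066}{12451 + 12008} + 304} = - \frac{72895}{- \frac{9291}{24459} + 304} = - \frac{72895}{\left(-9291\right) \frac{1}{24459} + 304} = - \frac{72895}{- \frac{3097}{8153} + 304} = - \frac{72895}{\frac{2475415}{8153}} = \left(-72895\right) \frac{8153}{2475415} = - \frac{118862587}{495083}$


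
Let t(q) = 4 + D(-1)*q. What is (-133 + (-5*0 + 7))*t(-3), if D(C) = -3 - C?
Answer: -1260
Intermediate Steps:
t(q) = 4 - 2*q (t(q) = 4 + (-3 - 1*(-1))*q = 4 + (-3 + 1)*q = 4 - 2*q)
(-133 + (-5*0 + 7))*t(-3) = (-133 + (-5*0 + 7))*(4 - 2*(-3)) = (-133 + (0 + 7))*(4 + 6) = (-133 + 7)*10 = -126*10 = -1260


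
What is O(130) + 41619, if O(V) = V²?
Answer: 58519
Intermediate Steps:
O(130) + 41619 = 130² + 41619 = 16900 + 41619 = 58519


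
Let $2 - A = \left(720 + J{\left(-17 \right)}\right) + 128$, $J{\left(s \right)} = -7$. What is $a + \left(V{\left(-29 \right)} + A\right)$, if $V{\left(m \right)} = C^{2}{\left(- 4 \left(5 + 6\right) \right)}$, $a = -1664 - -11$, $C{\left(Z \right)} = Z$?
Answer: $-556$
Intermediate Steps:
$a = -1653$ ($a = -1664 + 11 = -1653$)
$V{\left(m \right)} = 1936$ ($V{\left(m \right)} = \left(- 4 \left(5 + 6\right)\right)^{2} = \left(\left(-4\right) 11\right)^{2} = \left(-44\right)^{2} = 1936$)
$A = -839$ ($A = 2 - \left(\left(720 - 7\right) + 128\right) = 2 - \left(713 + 128\right) = 2 - 841 = -839$)
$a + \left(V{\left(-29 \right)} + A\right) = -1653 + \left(1936 - 839\right) = -1653 + 1097 = -556$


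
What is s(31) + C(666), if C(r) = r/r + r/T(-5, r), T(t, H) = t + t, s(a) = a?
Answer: -173/5 ≈ -34.600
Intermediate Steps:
T(t, H) = 2*t
C(r) = 1 - r/10 (C(r) = r/r + r/((2*(-5))) = 1 + r/(-10) = 1 + r*(-⅒) = 1 - r/10)
s(31) + C(666) = 31 + (1 - ⅒*666) = 31 + (1 - 333/5) = 31 - 328/5 = -173/5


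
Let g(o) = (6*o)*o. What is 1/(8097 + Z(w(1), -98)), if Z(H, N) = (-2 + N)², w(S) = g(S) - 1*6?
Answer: 1/18097 ≈ 5.5258e-5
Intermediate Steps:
g(o) = 6*o²
w(S) = -6 + 6*S² (w(S) = 6*S² - 1*6 = 6*S² - 6 = -6 + 6*S²)
1/(8097 + Z(w(1), -98)) = 1/(8097 + (-2 - 98)²) = 1/(8097 + (-100)²) = 1/(8097 + 10000) = 1/18097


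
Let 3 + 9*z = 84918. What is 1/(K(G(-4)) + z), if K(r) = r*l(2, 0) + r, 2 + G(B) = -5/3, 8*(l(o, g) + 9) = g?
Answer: 3/28393 ≈ 0.00010566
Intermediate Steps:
z = 9435 (z = -1/3 + (1/9)*84918 = -1/3 + 28306/3 = 9435)
l(o, g) = -9 + g/8
G(B) = -11/3 (G(B) = -2 - 5/3 = -11/3)
K(r) = -8*r (K(r) = r*(-9 + (1/8)*0) + r = r*(-9 + 0) + r = r*(-9) + r = -9*r + r = -8*r)
1/(K(G(-4)) + z) = 1/(-8*(-11/3) + 9435) = 1/(88/3 + 9435) = 1/(28393/3) = 3/28393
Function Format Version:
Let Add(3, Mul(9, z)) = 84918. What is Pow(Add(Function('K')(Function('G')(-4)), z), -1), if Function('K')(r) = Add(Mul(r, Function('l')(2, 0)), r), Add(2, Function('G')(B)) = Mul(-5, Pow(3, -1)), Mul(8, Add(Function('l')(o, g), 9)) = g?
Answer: Rational(3, 28393) ≈ 0.00010566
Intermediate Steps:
z = 9435 (z = Add(Rational(-1, 3), Mul(Rational(1, 9), 84918)) = Add(Rational(-1, 3), Rational(28306, 3)) = 9435)
Function('l')(o, g) = Add(-9, Mul(Rational(1, 8), g))
Function('G')(B) = Rational(-11, 3) (Function('G')(B) = Add(-2, Mul(-5, Pow(3, -1))) = Add(-2, Mul(-5, Rational(1, 3))) = Add(-2, Rational(-5, 3)) = Rational(-11, 3))
Function('K')(r) = Mul(-8, r) (Function('K')(r) = Add(Mul(r, Add(-9, Mul(Rational(1, 8), 0))), r) = Add(Mul(r, Add(-9, 0)), r) = Add(Mul(r, -9), r) = Add(Mul(-9, r), r) = Mul(-8, r))
Pow(Add(Function('K')(Function('G')(-4)), z), -1) = Pow(Add(Mul(-8, Rational(-11, 3)), 9435), -1) = Pow(Add(Rational(88, 3), 9435), -1) = Pow(Rational(28393, 3), -1) = Rational(3, 28393)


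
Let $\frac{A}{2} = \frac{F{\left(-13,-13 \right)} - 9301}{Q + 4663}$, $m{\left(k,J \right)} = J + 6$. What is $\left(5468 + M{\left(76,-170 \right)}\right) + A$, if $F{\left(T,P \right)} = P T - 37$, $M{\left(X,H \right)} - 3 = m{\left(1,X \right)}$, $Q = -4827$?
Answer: $\frac{464515}{82} \approx 5664.8$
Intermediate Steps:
$m{\left(k,J \right)} = 6 + J$
$M{\left(X,H \right)} = 9 + X$ ($M{\left(X,H \right)} = 3 + \left(6 + X\right) = 9 + X$)
$F{\left(T,P \right)} = -37 + P T$
$A = \frac{9169}{82}$ ($A = 2 \frac{\left(-37 - -169\right) - 9301}{-4827 + 4663} = 2 \frac{\left(-37 + 169\right) - 9301}{-164} = 2 \left(132 - 9301\right) \left(- \frac{1}{164}\right) = 2 \left(\left(-9169\right) \left(- \frac{1}{164}\right)\right) = 2 \cdot \frac{9169}{164} = \frac{9169}{82} \approx 111.82$)
$\left(5468 + M{\left(76,-170 \right)}\right) + A = \left(5468 + \left(9 + 76\right)\right) + \frac{9169}{82} = \left(5468 + 85\right) + \frac{9169}{82} = 5553 + \frac{9169}{82} = \frac{464515}{82}$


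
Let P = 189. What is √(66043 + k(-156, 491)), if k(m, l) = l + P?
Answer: √66723 ≈ 258.31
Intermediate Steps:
k(m, l) = 189 + l (k(m, l) = l + 189 = 189 + l)
√(66043 + k(-156, 491)) = √(66043 + (189 + 491)) = √(66043 + 680) = √66723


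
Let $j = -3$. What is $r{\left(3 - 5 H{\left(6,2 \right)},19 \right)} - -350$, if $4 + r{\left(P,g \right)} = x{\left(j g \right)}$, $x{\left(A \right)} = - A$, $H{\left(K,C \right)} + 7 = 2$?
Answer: $403$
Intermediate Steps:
$H{\left(K,C \right)} = -5$ ($H{\left(K,C \right)} = -7 + 2 = -5$)
$r{\left(P,g \right)} = -4 + 3 g$ ($r{\left(P,g \right)} = -4 - - 3 g = -4 + 3 g$)
$r{\left(3 - 5 H{\left(6,2 \right)},19 \right)} - -350 = \left(-4 + 3 \cdot 19\right) - -350 = \left(-4 + 57\right) + 350 = 53 + 350 = 403$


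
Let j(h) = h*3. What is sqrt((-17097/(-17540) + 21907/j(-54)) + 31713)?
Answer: sqrt(196733849761495)/78930 ≈ 177.70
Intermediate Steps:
j(h) = 3*h
sqrt((-17097/(-17540) + 21907/j(-54)) + 31713) = sqrt((-17097/(-17540) + 21907/((3*(-54)))) + 31713) = sqrt((-17097*(-1/17540) + 21907/(-162)) + 31713) = sqrt((17097/17540 + 21907*(-1/162)) + 31713) = sqrt((17097/17540 - 21907/162) + 31713) = sqrt(-190739533/1420740 + 31713) = sqrt(44865188087/1420740) = sqrt(196733849761495)/78930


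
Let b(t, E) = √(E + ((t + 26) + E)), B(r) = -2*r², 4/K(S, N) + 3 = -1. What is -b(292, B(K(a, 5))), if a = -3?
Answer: -√314 ≈ -17.720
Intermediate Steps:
K(S, N) = -1 (K(S, N) = 4/(-3 - 1) = 4/(-4) = 4*(-¼) = -1)
b(t, E) = √(26 + t + 2*E) (b(t, E) = √(E + ((26 + t) + E)) = √(E + (26 + E + t)) = √(26 + t + 2*E))
-b(292, B(K(a, 5))) = -√(26 + 292 + 2*(-2*(-1)²)) = -√(26 + 292 + 2*(-2*1)) = -√(26 + 292 + 2*(-2)) = -√(26 + 292 - 4) = -√314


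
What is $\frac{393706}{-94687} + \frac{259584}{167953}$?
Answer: $- \frac{41544873610}{15902965711} \approx -2.6124$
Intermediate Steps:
$\frac{393706}{-94687} + \frac{259584}{167953} = 393706 \left(- \frac{1}{94687}\right) + 259584 \cdot \frac{1}{167953} = - \frac{393706}{94687} + \frac{259584}{167953} = - \frac{41544873610}{15902965711}$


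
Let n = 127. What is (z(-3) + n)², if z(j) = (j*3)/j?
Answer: 16900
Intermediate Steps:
z(j) = 3 (z(j) = (3*j)/j = 3)
(z(-3) + n)² = (3 + 127)² = 130² = 16900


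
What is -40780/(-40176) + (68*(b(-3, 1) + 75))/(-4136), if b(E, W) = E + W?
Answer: -961487/5192748 ≈ -0.18516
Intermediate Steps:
-40780/(-40176) + (68*(b(-3, 1) + 75))/(-4136) = -40780/(-40176) + (68*((-3 + 1) + 75))/(-4136) = -40780*(-1/40176) + (68*(-2 + 75))*(-1/4136) = 10195/10044 + (68*73)*(-1/4136) = 10195/10044 + 4964*(-1/4136) = 10195/10044 - 1241/1034 = -961487/5192748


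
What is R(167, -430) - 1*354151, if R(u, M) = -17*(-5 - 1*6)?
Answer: -353964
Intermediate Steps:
R(u, M) = 187 (R(u, M) = -17*(-5 - 6) = -17*(-11) = 187)
R(167, -430) - 1*354151 = 187 - 1*354151 = 187 - 354151 = -353964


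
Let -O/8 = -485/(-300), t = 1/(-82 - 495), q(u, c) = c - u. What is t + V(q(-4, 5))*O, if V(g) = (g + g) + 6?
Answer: -895509/2885 ≈ -310.40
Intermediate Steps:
t = -1/577 (t = 1/(-577) = -1/577 ≈ -0.0017331)
V(g) = 6 + 2*g (V(g) = 2*g + 6 = 6 + 2*g)
O = -194/15 (O = -(-3880)/(-300) = -(-3880)*(-1)/300 = -8*97/60 = -194/15 ≈ -12.933)
t + V(q(-4, 5))*O = -1/577 + (6 + 2*(5 - 1*(-4)))*(-194/15) = -1/577 + (6 + 2*(5 + 4))*(-194/15) = -1/577 + (6 + 2*9)*(-194/15) = -1/577 + (6 + 18)*(-194/15) = -1/577 + 24*(-194/15) = -1/577 - 1552/5 = -895509/2885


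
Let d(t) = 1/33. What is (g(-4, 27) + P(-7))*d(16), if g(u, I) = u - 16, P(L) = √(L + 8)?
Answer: -19/33 ≈ -0.57576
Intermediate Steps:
d(t) = 1/33
P(L) = √(8 + L)
g(u, I) = -16 + u
(g(-4, 27) + P(-7))*d(16) = ((-16 - 4) + √(8 - 7))*(1/33) = (-20 + √1)*(1/33) = (-20 + 1)*(1/33) = -19*1/33 = -19/33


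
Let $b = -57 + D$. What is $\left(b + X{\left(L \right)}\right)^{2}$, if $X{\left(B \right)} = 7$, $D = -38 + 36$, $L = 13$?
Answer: $2704$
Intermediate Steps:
$D = -2$
$b = -59$ ($b = -57 - 2 = -59$)
$\left(b + X{\left(L \right)}\right)^{2} = \left(-59 + 7\right)^{2} = \left(-52\right)^{2} = 2704$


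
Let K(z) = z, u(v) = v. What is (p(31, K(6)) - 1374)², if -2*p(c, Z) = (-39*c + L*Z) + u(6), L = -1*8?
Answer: 2241009/4 ≈ 5.6025e+5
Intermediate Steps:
L = -8
p(c, Z) = -3 + 4*Z + 39*c/2 (p(c, Z) = -((-39*c - 8*Z) + 6)/2 = -(6 - 39*c - 8*Z)/2 = -3 + 4*Z + 39*c/2)
(p(31, K(6)) - 1374)² = ((-3 + 4*6 + (39/2)*31) - 1374)² = ((-3 + 24 + 1209/2) - 1374)² = (1251/2 - 1374)² = (-1497/2)² = 2241009/4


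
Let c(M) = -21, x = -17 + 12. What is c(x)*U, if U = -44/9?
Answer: 308/3 ≈ 102.67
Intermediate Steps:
x = -5
U = -44/9 ≈ -4.8889
c(x)*U = -21*(-44/9) = 308/3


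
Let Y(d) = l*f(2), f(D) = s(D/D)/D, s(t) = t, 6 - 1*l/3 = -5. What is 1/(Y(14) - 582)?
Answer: -2/1131 ≈ -0.0017683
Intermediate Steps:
l = 33 (l = 18 - 3*(-5) = 18 + 15 = 33)
f(D) = 1/D (f(D) = (D/D)/D = 1/D)
Y(d) = 33/2
1/(Y(14) - 582) = 1/(33/2 - 582) = 1/(-1131/2) = -2/1131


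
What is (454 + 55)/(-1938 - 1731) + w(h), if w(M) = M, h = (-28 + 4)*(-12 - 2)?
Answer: 1232275/3669 ≈ 335.86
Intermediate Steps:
h = 336 (h = -24*(-14) = 336)
(454 + 55)/(-1938 - 1731) + w(h) = (454 + 55)/(-1938 - 1731) + 336 = 509/(-3669) + 336 = 509*(-1/3669) + 336 = -509/3669 + 336 = 1232275/3669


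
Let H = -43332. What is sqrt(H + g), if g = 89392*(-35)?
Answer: 2*I*sqrt(793013) ≈ 1781.0*I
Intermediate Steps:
g = -3128720
sqrt(H + g) = sqrt(-43332 - 3128720) = sqrt(-3172052) = 2*I*sqrt(793013)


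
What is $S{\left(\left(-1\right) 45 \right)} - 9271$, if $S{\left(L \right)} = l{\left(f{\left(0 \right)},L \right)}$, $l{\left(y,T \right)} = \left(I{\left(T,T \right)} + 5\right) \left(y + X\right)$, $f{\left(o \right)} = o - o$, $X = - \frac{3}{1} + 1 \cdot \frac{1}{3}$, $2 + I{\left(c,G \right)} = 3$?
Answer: $-9287$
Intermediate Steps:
$I{\left(c,G \right)} = 1$ ($I{\left(c,G \right)} = -2 + 3 = 1$)
$X = - \frac{8}{3}$ ($X = \left(-3\right) 1 + 1 \cdot \frac{1}{3} = -3 + \frac{1}{3} = - \frac{8}{3} \approx -2.6667$)
$f{\left(o \right)} = 0$
$l{\left(y,T \right)} = -16 + 6 y$ ($l{\left(y,T \right)} = \left(1 + 5\right) \left(y - \frac{8}{3}\right) = 6 \left(- \frac{8}{3} + y\right) = -16 + 6 y$)
$S{\left(L \right)} = -16$ ($S{\left(L \right)} = -16 + 6 \cdot 0 = -16 + 0 = -16$)
$S{\left(\left(-1\right) 45 \right)} - 9271 = -16 - 9271 = -9287$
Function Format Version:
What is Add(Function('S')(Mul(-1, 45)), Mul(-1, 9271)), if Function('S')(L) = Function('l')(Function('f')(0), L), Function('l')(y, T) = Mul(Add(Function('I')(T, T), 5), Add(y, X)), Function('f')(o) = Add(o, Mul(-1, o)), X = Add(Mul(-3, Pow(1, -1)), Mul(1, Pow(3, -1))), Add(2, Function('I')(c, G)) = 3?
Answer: -9287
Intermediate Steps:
Function('I')(c, G) = 1 (Function('I')(c, G) = Add(-2, 3) = 1)
X = Rational(-8, 3) (X = Add(Mul(-3, 1), Mul(1, Rational(1, 3))) = Add(-3, Rational(1, 3)) = Rational(-8, 3) ≈ -2.6667)
Function('f')(o) = 0
Function('l')(y, T) = Add(-16, Mul(6, y)) (Function('l')(y, T) = Mul(Add(1, 5), Add(y, Rational(-8, 3))) = Mul(6, Add(Rational(-8, 3), y)) = Add(-16, Mul(6, y)))
Function('S')(L) = -16 (Function('S')(L) = Add(-16, Mul(6, 0)) = Add(-16, 0) = -16)
Add(Function('S')(Mul(-1, 45)), Mul(-1, 9271)) = Add(-16, Mul(-1, 9271)) = Add(-16, -9271) = -9287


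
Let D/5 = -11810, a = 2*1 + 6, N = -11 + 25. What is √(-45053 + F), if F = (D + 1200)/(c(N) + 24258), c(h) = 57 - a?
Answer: 3*I*√2957786818683/24307 ≈ 212.26*I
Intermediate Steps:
N = 14
a = 8 (a = 2 + 6 = 8)
D = -59050 (D = 5*(-11810) = -59050)
c(h) = 49 (c(h) = 57 - 1*8 = 57 - 8 = 49)
F = -57850/24307 (F = (-59050 + 1200)/(49 + 24258) = -57850/24307 ≈ -2.3800)
√(-45053 + F) = √(-45053 - 57850/24307) = √(-1095161121/24307) = 3*I*√2957786818683/24307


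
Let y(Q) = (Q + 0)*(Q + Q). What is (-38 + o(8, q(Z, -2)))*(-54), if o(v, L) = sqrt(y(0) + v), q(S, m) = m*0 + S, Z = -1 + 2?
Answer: 2052 - 108*sqrt(2) ≈ 1899.3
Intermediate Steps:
y(Q) = 2*Q**2 (y(Q) = Q*(2*Q) = 2*Q**2)
Z = 1
q(S, m) = S (q(S, m) = 0 + S = S)
o(v, L) = sqrt(v) (o(v, L) = sqrt(2*0**2 + v) = sqrt(2*0 + v) = sqrt(0 + v) = sqrt(v))
(-38 + o(8, q(Z, -2)))*(-54) = (-38 + sqrt(8))*(-54) = (-38 + 2*sqrt(2))*(-54) = 2052 - 108*sqrt(2)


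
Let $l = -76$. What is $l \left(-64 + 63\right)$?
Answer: $76$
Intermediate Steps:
$l \left(-64 + 63\right) = - 76 \left(-64 + 63\right) = \left(-76\right) \left(-1\right) = 76$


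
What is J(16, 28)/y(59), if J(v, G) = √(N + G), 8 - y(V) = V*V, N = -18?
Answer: -√10/3473 ≈ -0.00091053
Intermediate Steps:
y(V) = 8 - V² (y(V) = 8 - V*V = 8 - V²)
J(v, G) = √(-18 + G)
J(16, 28)/y(59) = √(-18 + 28)/(8 - 1*59²) = √10/(8 - 1*3481) = √10/(8 - 3481) = √10/(-3473) = √10*(-1/3473) = -√10/3473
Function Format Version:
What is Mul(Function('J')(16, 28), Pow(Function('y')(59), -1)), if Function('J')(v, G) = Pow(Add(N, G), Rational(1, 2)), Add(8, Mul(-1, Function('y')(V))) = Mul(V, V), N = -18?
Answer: Mul(Rational(-1, 3473), Pow(10, Rational(1, 2))) ≈ -0.00091053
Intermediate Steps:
Function('y')(V) = Add(8, Mul(-1, Pow(V, 2))) (Function('y')(V) = Add(8, Mul(-1, Mul(V, V))) = Add(8, Mul(-1, Pow(V, 2))))
Function('J')(v, G) = Pow(Add(-18, G), Rational(1, 2))
Mul(Function('J')(16, 28), Pow(Function('y')(59), -1)) = Mul(Pow(Add(-18, 28), Rational(1, 2)), Pow(Add(8, Mul(-1, Pow(59, 2))), -1)) = Mul(Pow(10, Rational(1, 2)), Pow(Add(8, Mul(-1, 3481)), -1)) = Mul(Pow(10, Rational(1, 2)), Pow(Add(8, -3481), -1)) = Mul(Pow(10, Rational(1, 2)), Pow(-3473, -1)) = Mul(Pow(10, Rational(1, 2)), Rational(-1, 3473)) = Mul(Rational(-1, 3473), Pow(10, Rational(1, 2)))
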